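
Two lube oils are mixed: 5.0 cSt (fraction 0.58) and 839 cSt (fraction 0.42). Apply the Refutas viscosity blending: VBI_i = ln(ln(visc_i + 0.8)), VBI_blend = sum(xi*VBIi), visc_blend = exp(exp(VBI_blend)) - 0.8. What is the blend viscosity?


Refutas method: VBN_i = 14.534*ln(ln(visc_i + 0.8)) + 10.975, blended linearly by mass fraction; since VBN is linear in VBI_i = ln(ln(visc_i + 0.8)) and the fractions sum to 1, blend VBI directly: visc = exp(exp(VBI_blend)) - 0.8
VBI_1 = ln(ln(5.0 + 0.8)) = 0.564096
VBI_2 = ln(ln(839 + 0.8)) = 1.90705
VBI_blend = 0.58 * 0.564096 + 0.42 * 1.90705 = 1.12814
visc_blend = exp(exp(1.12814)) - 0.8 = 21.17

21.17 cSt


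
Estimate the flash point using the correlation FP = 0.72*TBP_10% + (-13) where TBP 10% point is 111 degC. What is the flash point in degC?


FP = 0.72 * 111 + (-13) = 66.92

66.92 degC


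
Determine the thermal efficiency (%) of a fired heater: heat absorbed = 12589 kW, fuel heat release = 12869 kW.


Furnace efficiency = Q_absorbed / Q_fuel * 100
= 12589 / 12869 * 100 = 97.82

97.82 %


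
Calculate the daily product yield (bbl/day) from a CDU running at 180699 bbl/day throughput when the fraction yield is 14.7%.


Crude throughput = 180699 bbl/day
Fraction yield = 14.7%
yield = throughput * fraction / 100
yield = 180699 * 14.7 / 100 = 26562.753

26562.753 bbl/day


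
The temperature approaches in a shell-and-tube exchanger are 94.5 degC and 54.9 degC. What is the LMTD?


LMTD = (dT1 - dT2) / ln(dT1/dT2)
= (94.5 - 54.9) / ln(94.5 / 54.9) = 39.6 / 0.543086 = 72.92

72.92 degC


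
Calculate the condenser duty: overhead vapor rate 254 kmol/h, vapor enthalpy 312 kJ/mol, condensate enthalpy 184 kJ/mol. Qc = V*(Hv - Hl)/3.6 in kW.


Qc = 254 * (312 - 184) / 3.6 = 254 * 128 / 3.6 = 9031

9031 kW


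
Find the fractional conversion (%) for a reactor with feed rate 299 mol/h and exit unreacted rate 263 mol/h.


X = (F_in - F_out) / F_in * 100
Moles reacted = 299 - 263 = 36
X = 36 / 299 * 100
= 0.1204 * 100
= 12.04 %

12.04 %


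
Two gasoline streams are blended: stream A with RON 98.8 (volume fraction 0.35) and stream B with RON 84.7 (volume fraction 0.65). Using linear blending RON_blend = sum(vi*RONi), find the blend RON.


Linear blending: RON_blend = sum(vi * RONi)
Contribution 1: 0.35 * 98.8 = 34.58
Contribution 2: 0.65 * 84.7 = 55.055
RON_blend = 34.58 + 55.055 = 89.635

89.635


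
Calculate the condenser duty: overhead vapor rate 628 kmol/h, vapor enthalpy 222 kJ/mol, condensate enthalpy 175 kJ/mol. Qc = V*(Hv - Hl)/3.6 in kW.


Qc = 628 * (222 - 175) / 3.6 = 628 * 47 / 3.6 = 8199

8199 kW


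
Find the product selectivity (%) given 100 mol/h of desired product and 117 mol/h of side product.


Selectivity = desired / (desired + undesired) * 100
Total products = 100 + 117 = 217 mol/h
S = 100 / 217 * 100
= 0.4608 * 100
= 46.08 %

46.08 %


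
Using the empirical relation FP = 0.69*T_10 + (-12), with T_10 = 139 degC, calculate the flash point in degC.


FP = 0.69 * 139 + (-12) = 83.91

83.91 degC


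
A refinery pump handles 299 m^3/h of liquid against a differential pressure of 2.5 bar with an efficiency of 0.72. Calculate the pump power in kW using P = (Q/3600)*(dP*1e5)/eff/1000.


Q = 299 / 3600 = 0.0830556 m^3/s
P = 0.0830556 * (2.5 * 1e5) / 0.72 / 1000 = 28.84

28.84 kW


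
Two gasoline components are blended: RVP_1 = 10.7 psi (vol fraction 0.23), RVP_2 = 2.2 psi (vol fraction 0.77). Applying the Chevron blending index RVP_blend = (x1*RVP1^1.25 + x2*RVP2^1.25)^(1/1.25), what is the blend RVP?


Chevron index: RVP_blend = (sum xi*RVPi^1.25)^(1/1.25)
RVP^1.25 terms: 0.23 * 10.7^1.25 + 0.77 * 2.2^1.25 = 6.51409
RVP_blend = 6.51409^(1/1.25) = 4.478

4.478 psi


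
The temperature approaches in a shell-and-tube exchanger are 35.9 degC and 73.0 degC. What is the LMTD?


LMTD = (dT1 - dT2) / ln(dT1/dT2)
= (35.9 - 73.0) / ln(35.9 / 73.0) = -37.1 / -0.709722 = 52.27

52.27 degC


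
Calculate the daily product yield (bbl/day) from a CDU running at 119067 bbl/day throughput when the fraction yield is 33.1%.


Crude throughput = 119067 bbl/day
Fraction yield = 33.1%
yield = throughput * fraction / 100
yield = 119067 * 33.1 / 100 = 39411.177

39411.177 bbl/day


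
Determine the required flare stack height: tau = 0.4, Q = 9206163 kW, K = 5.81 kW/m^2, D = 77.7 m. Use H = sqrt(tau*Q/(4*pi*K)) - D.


tau*Q/(4*pi*K) = 0.4 * 9206163 / (4 * pi * 5.81) = 50437.4
sqrt(50437.4) = 224.583
H = 224.583 - 77.7 = 146.9

146.9 m


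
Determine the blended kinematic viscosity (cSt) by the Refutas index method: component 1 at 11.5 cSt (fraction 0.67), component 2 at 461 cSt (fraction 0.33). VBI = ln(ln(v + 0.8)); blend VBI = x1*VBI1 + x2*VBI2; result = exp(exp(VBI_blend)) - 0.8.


Refutas method: VBN_i = 14.534*ln(ln(visc_i + 0.8)) + 10.975, blended linearly by mass fraction; since VBN is linear in VBI_i = ln(ln(visc_i + 0.8)) and the fractions sum to 1, blend VBI directly: visc = exp(exp(VBI_blend)) - 0.8
VBI_1 = ln(ln(11.5 + 0.8)) = 0.920123
VBI_2 = ln(ln(461 + 0.8)) = 1.81403
VBI_blend = 0.67 * 0.920123 + 0.33 * 1.81403 = 1.21511
visc_blend = exp(exp(1.21511)) - 0.8 = 28.30

28.30 cSt


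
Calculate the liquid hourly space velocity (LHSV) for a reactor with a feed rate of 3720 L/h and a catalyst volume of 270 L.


LHSV = volumetric feed rate / catalyst volume
= 3720 L/h / 270 L
= 13.78 h^-1

13.78 h^-1


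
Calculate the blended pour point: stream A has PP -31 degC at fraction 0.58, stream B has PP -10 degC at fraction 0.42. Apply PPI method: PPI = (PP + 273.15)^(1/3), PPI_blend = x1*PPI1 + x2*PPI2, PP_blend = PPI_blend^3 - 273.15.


PPI_1 = (-31 + 273.15)^(1/3) = 6.232967
PPI_2 = (-10 + 273.15)^(1/3) = 6.408176
PPI_blend = 0.58 * 6.232967 + 0.42 * 6.408176 = 6.306555
PP_blend = 6.306555^3 - 273.15 = 250.8283 - 273.15 = -22.32

-22.32 degC


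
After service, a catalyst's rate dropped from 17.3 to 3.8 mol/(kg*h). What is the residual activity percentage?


Activity (%) = (rate_used / rate_fresh) * 100
rate_used = 3.8, rate_fresh = 17.3
= (3.8 / 17.3) * 100
= 0.2197 * 100 = 21.97

21.97 %


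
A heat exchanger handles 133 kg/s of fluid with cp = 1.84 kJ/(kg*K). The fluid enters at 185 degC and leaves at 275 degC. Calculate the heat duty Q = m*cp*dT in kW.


Q = m_dot * cp * delta_T
delta_T = 275 - 185 = 90 K
Q = 133 * 1.84 * 90
= 244.72 * 90
= 22024.8 kW

22024.8 kW


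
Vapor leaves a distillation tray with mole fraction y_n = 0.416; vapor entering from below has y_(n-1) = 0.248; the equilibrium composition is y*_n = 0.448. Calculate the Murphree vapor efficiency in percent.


Murphree vapor efficiency: EMV = (y_n - y_(n-1)) / (y*_n - y_(n-1)) * 100
EMV = (0.416 - 0.248) / (0.448 - 0.248) * 100 = 0.168 / 0.2 * 100 = 84.00

84.00 %


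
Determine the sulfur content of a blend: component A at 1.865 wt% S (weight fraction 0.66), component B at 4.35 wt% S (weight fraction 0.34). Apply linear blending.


Linear sulfur blending: S_blend = x1*S1 + x2*S2
Contribution 1: 0.66 * 1.865 = 1.2309 wt%
Contribution 2: 0.34 * 4.35 = 1.479 wt%
S_blend = 1.2309 + 1.479 = 2.7099

2.7099 wt%


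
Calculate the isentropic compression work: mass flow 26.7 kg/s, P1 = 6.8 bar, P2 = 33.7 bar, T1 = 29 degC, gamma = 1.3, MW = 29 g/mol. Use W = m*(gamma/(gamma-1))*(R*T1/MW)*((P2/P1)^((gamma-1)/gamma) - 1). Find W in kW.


Isentropic work: W = m*(gamma/(gamma-1))*(R*T1/MW)*((P2/P1)^((gamma-1)/gamma) - 1)
T1 = 29 + 273.15 = 302.15 K
Pressure ratio = 33.7 / 6.8 = 4.95588
Exponent = (1.3 - 1)/1.3 = 0.230769
(P2/P1)^exp - 1 = 4.95588^0.230769 - 1 = 0.446813
W = 26.7 * 1.3 / 0.3 * 8.314 * 302.15 / 29 * 0.446813 = 4478

4478 kW


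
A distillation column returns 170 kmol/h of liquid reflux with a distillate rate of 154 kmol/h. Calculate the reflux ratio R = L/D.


Reflux ratio definition: R = L / D (liquid returned / distillate withdrawn)
L = 170 kmol/h, D = 154 kmol/h
R = 170 / 154 = 1.104

1.104


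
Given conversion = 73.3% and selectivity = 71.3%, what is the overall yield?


Overall yield = conversion (%) * selectivity (%) / 100
Conversion = 73.3%, Selectivity = 71.3%
Y = 73.3 * 71.3 / 100
= 52.2629 %

52.2629 %


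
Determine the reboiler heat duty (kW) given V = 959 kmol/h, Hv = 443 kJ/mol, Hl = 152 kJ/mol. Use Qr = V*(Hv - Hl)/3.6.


Qr = 959 * (443 - 152) / 3.6 = 959 * 291 / 3.6 = 77520

77520 kW


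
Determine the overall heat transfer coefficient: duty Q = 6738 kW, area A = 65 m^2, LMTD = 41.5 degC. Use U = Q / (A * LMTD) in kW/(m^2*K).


From Q = U*A*LMTD, U = Q / (A * LMTD)
U = 6738 / (65 * 41.5) = 6738 / 2697.5 = 2.498

2.498 kW/(m^2*K)


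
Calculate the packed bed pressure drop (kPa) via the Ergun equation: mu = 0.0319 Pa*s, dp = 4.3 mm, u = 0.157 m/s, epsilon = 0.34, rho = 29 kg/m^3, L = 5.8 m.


dp = 4.3 mm = 0.0043 m
Viscous term = 150*0.0319*0.157*(1-0.34)^2 / (0.0043^2*0.34^3) = 450294
Inertial term = 1.75*29*0.157^2*(1-0.34) / (0.0043*0.34^3) = 4885.11
dP/L = 450294 + 4885.11 = 455179 Pa/m
dP = 455179 * 5.8 / 1000 = 2640 kPa

2640 kPa


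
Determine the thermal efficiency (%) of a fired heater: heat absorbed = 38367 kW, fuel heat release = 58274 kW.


Furnace efficiency = Q_absorbed / Q_fuel * 100
= 38367 / 58274 * 100 = 65.84

65.84 %


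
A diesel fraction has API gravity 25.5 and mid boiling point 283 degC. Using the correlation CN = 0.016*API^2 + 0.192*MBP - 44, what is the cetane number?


CN = 0.016 * 25.5^2 + 0.192 * 283 - 44
CN = 10.404 + 54.336 - 44 = 20.74

20.74


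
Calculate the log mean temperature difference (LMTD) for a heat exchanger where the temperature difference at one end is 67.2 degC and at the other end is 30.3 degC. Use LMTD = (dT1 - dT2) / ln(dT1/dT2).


LMTD = (dT1 - dT2) / ln(dT1/dT2)
= (67.2 - 30.3) / ln(67.2 / 30.3) = 36.9 / 0.796526 = 46.33

46.33 degC


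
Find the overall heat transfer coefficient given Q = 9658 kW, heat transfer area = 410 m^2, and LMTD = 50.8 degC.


From Q = U*A*LMTD, U = Q / (A * LMTD)
U = 9658 / (410 * 50.8) = 9658 / 20828 = 0.4637

0.4637 kW/(m^2*K)


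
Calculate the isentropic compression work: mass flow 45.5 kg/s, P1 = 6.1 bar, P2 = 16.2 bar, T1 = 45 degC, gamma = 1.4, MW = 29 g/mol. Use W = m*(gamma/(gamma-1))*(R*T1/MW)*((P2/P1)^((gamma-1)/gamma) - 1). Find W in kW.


Isentropic work: W = m*(gamma/(gamma-1))*(R*T1/MW)*((P2/P1)^((gamma-1)/gamma) - 1)
T1 = 45 + 273.15 = 318.15 K
Pressure ratio = 16.2 / 6.1 = 2.65574
Exponent = (1.4 - 1)/1.4 = 0.285714
(P2/P1)^exp - 1 = 2.65574^0.285714 - 1 = 0.321891
W = 45.5 * 1.4 / 0.4 * 8.314 * 318.15 / 29 * 0.321891 = 4676

4676 kW


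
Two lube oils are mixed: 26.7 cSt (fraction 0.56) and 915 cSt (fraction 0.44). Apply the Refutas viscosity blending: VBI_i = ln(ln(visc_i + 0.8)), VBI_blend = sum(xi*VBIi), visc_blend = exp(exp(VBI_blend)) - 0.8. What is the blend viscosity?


Refutas method: VBN_i = 14.534*ln(ln(visc_i + 0.8)) + 10.975, blended linearly by mass fraction; since VBN is linear in VBI_i = ln(ln(visc_i + 0.8)) and the fractions sum to 1, blend VBI directly: visc = exp(exp(VBI_blend)) - 0.8
VBI_1 = ln(ln(26.7 + 0.8)) = 1.19821
VBI_2 = ln(ln(915 + 0.8)) = 1.91983
VBI_blend = 0.56 * 1.19821 + 0.44 * 1.91983 = 1.51572
visc_blend = exp(exp(1.51572)) - 0.8 = 94.09

94.09 cSt


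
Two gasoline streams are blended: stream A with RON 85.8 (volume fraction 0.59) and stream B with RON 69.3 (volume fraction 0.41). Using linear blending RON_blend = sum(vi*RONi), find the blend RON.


Linear blending: RON_blend = sum(vi * RONi)
Contribution 1: 0.59 * 85.8 = 50.622
Contribution 2: 0.41 * 69.3 = 28.413
RON_blend = 50.622 + 28.413 = 79.035

79.035


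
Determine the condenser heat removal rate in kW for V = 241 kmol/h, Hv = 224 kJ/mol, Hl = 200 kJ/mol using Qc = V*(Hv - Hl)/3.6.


Qc = 241 * (224 - 200) / 3.6 = 241 * 24 / 3.6 = 1607

1607 kW


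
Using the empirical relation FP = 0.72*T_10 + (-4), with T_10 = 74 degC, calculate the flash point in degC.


FP = 0.72 * 74 + (-4) = 49.28

49.28 degC


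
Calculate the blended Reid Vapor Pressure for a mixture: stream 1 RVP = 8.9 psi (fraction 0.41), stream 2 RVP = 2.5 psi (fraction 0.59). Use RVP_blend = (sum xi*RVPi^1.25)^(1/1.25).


Chevron index: RVP_blend = (sum xi*RVPi^1.25)^(1/1.25)
RVP^1.25 terms: 0.41 * 8.9^1.25 + 0.59 * 2.5^1.25 = 8.15734
RVP_blend = 8.15734^(1/1.25) = 5.361

5.361 psi


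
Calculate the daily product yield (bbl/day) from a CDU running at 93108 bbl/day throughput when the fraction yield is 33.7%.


Crude throughput = 93108 bbl/day
Fraction yield = 33.7%
yield = throughput * fraction / 100
yield = 93108 * 33.7 / 100 = 31377.396

31377.396 bbl/day


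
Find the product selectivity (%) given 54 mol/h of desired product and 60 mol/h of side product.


Selectivity = desired / (desired + undesired) * 100
Total products = 54 + 60 = 114 mol/h
S = 54 / 114 * 100
= 0.4737 * 100
= 47.37 %

47.37 %


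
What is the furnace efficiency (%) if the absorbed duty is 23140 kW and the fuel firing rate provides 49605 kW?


Furnace efficiency = Q_absorbed / Q_fuel * 100
= 23140 / 49605 * 100 = 46.65

46.65 %


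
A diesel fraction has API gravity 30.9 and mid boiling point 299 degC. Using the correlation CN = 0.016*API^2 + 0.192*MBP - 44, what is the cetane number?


CN = 0.016 * 30.9^2 + 0.192 * 299 - 44
CN = 15.27696 + 57.408 - 44 = 28.68496

28.68496


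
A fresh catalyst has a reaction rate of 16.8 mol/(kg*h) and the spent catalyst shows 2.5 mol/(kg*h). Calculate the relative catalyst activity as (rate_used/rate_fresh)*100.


Activity (%) = (rate_used / rate_fresh) * 100
rate_used = 2.5, rate_fresh = 16.8
= (2.5 / 16.8) * 100
= 0.1488 * 100 = 14.88

14.88 %


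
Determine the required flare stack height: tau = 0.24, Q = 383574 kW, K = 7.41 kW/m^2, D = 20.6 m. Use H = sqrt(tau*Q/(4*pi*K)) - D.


tau*Q/(4*pi*K) = 0.24 * 383574 / (4 * pi * 7.41) = 988.627
sqrt(988.627) = 31.4424
H = 31.4424 - 20.6 = 10.84

10.84 m


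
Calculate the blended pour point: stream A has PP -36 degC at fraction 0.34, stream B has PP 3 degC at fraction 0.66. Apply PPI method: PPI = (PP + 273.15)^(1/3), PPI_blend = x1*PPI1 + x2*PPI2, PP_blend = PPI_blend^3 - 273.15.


PPI_1 = (-36 + 273.15)^(1/3) = 6.189768
PPI_2 = (3 + 273.15)^(1/3) = 6.512009
PPI_blend = 0.34 * 6.189768 + 0.66 * 6.512009 = 6.402447
PP_blend = 6.402447^3 - 273.15 = 262.4448 - 273.15 = -10.71

-10.71 degC


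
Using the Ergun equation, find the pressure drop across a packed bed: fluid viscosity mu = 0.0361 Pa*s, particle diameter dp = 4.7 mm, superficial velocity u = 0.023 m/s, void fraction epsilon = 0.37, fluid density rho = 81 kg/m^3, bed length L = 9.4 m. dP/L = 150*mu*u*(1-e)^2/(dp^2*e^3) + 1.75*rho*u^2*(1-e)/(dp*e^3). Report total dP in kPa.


dp = 4.7 mm = 0.0047 m
Viscous term = 150*0.0361*0.023*(1-0.37)^2 / (0.0047^2*0.37^3) = 44178
Inertial term = 1.75*81*0.023^2*(1-0.37) / (0.0047*0.37^3) = 198.434
dP/L = 44178 + 198.434 = 44376.4 Pa/m
dP = 44376.4 * 9.4 / 1000 = 417.1 kPa

417.1 kPa


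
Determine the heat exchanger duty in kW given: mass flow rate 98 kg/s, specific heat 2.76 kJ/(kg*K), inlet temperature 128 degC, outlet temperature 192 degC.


Q = m_dot * cp * delta_T
delta_T = 192 - 128 = 64 K
Q = 98 * 2.76 * 64
= 270.48 * 64
= 17310.72 kW

17310.72 kW


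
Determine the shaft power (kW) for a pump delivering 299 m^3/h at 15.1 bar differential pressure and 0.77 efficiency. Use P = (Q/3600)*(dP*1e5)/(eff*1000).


Q = 299 / 3600 = 0.0830556 m^3/s
P = 0.0830556 * (15.1 * 1e5) / 0.77 / 1000 = 162.9

162.9 kW


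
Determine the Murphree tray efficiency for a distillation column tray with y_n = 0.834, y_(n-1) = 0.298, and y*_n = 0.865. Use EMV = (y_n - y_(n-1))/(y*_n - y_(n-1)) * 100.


Murphree vapor efficiency: EMV = (y_n - y_(n-1)) / (y*_n - y_(n-1)) * 100
EMV = (0.834 - 0.298) / (0.865 - 0.298) * 100 = 0.536 / 0.567 * 100 = 94.53

94.53 %


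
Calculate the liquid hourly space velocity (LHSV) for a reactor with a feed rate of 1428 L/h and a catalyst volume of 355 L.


LHSV = volumetric feed rate / catalyst volume
= 1428 L/h / 355 L
= 4.023 h^-1

4.023 h^-1


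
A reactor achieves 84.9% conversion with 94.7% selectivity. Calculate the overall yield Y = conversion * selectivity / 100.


Overall yield = conversion (%) * selectivity (%) / 100
Conversion = 84.9%, Selectivity = 94.7%
Y = 84.9 * 94.7 / 100
= 80.4003 %

80.4003 %


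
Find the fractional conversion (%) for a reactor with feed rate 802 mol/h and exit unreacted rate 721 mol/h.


X = (F_in - F_out) / F_in * 100
Moles reacted = 802 - 721 = 81
X = 81 / 802 * 100
= 0.1010 * 100
= 10.10 %

10.10 %


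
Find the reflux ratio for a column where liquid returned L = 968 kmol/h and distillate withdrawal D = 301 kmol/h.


Reflux ratio definition: R = L / D (liquid returned / distillate withdrawn)
L = 968 kmol/h, D = 301 kmol/h
R = 968 / 301 = 3.216

3.216


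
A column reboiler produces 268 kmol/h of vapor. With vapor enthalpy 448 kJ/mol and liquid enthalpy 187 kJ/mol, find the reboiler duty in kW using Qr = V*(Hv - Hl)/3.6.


Qr = 268 * (448 - 187) / 3.6 = 268 * 261 / 3.6 = 19430

19430 kW


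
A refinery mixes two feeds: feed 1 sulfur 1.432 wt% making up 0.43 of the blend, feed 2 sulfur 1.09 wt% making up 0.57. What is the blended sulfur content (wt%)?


Linear sulfur blending: S_blend = x1*S1 + x2*S2
Contribution 1: 0.43 * 1.432 = 0.61576 wt%
Contribution 2: 0.57 * 1.09 = 0.6213 wt%
S_blend = 0.61576 + 0.6213 = 1.23706

1.23706 wt%


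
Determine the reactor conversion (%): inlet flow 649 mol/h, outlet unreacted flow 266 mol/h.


X = (F_in - F_out) / F_in * 100
Moles reacted = 649 - 266 = 383
X = 383 / 649 * 100
= 0.5901 * 100
= 59.01 %

59.01 %


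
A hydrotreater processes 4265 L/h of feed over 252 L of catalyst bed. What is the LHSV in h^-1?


LHSV = volumetric feed rate / catalyst volume
= 4265 L/h / 252 L
= 16.92 h^-1

16.92 h^-1


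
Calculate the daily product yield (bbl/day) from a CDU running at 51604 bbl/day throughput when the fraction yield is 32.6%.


Crude throughput = 51604 bbl/day
Fraction yield = 32.6%
yield = throughput * fraction / 100
yield = 51604 * 32.6 / 100 = 16822.904

16822.904 bbl/day


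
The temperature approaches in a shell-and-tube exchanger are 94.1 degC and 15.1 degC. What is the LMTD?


LMTD = (dT1 - dT2) / ln(dT1/dT2)
= (94.1 - 15.1) / ln(94.1 / 15.1) = 79 / 1.82966 = 43.18

43.18 degC


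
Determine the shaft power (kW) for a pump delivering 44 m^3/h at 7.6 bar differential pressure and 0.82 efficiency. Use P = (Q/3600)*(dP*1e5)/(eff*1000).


Q = 44 / 3600 = 0.0122222 m^3/s
P = 0.0122222 * (7.6 * 1e5) / 0.82 / 1000 = 11.33

11.33 kW


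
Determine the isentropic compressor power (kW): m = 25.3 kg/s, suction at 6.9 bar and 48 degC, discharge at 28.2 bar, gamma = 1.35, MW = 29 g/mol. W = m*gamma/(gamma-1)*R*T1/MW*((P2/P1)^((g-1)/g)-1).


Isentropic work: W = m*(gamma/(gamma-1))*(R*T1/MW)*((P2/P1)^((gamma-1)/gamma) - 1)
T1 = 48 + 273.15 = 321.15 K
Pressure ratio = 28.2 / 6.9 = 4.08696
Exponent = (1.35 - 1)/1.35 = 0.259259
(P2/P1)^exp - 1 = 4.08696^0.259259 - 1 = 0.440493
W = 25.3 * 1.35 / 0.35 * 8.314 * 321.15 / 29 * 0.440493 = 3958

3958 kW


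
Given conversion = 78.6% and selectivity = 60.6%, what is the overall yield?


Overall yield = conversion (%) * selectivity (%) / 100
Conversion = 78.6%, Selectivity = 60.6%
Y = 78.6 * 60.6 / 100
= 47.6316 %

47.6316 %


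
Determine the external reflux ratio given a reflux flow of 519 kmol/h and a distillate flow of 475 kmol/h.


Reflux ratio definition: R = L / D (liquid returned / distillate withdrawn)
L = 519 kmol/h, D = 475 kmol/h
R = 519 / 475 = 1.093

1.093


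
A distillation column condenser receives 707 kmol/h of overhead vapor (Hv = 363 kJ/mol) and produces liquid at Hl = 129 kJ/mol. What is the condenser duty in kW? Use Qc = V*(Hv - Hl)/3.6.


Qc = 707 * (363 - 129) / 3.6 = 707 * 234 / 3.6 = 45960

45960 kW


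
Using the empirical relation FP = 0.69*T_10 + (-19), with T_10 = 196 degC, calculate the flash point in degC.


FP = 0.69 * 196 + (-19) = 116.24

116.24 degC


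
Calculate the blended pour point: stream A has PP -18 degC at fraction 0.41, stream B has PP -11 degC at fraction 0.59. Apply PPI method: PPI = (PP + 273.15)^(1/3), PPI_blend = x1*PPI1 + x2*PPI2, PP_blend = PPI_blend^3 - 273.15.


PPI_1 = (-18 + 273.15)^(1/3) = 6.342569
PPI_2 = (-11 + 273.15)^(1/3) = 6.400049
PPI_blend = 0.41 * 6.342569 + 0.59 * 6.400049 = 6.376482
PP_blend = 6.376482^3 - 273.15 = 259.2647 - 273.15 = -13.89

-13.89 degC


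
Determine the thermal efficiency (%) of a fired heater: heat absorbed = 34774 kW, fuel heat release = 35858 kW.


Furnace efficiency = Q_absorbed / Q_fuel * 100
= 34774 / 35858 * 100 = 96.98

96.98 %


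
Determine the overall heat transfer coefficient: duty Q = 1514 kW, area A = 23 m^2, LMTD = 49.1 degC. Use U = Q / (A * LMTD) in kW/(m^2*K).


From Q = U*A*LMTD, U = Q / (A * LMTD)
U = 1514 / (23 * 49.1) = 1514 / 1129.3 = 1.341

1.341 kW/(m^2*K)


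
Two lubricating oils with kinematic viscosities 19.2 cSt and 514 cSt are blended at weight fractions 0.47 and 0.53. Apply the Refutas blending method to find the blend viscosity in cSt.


Refutas method: VBN_i = 14.534*ln(ln(visc_i + 0.8)) + 10.975, blended linearly by mass fraction; since VBN is linear in VBI_i = ln(ln(visc_i + 0.8)) and the fractions sum to 1, blend VBI directly: visc = exp(exp(VBI_blend)) - 0.8
VBI_1 = ln(ln(19.2 + 0.8)) = 1.09719
VBI_2 = ln(ln(514 + 0.8)) = 1.83159
VBI_blend = 0.47 * 1.09719 + 0.53 * 1.83159 = 1.48642
visc_blend = exp(exp(1.48642)) - 0.8 = 82.40

82.40 cSt


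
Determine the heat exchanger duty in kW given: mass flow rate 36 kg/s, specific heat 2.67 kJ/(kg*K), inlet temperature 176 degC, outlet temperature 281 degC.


Q = m_dot * cp * delta_T
delta_T = 281 - 176 = 105 K
Q = 36 * 2.67 * 105
= 96.12 * 105
= 10092.6 kW

10092.6 kW


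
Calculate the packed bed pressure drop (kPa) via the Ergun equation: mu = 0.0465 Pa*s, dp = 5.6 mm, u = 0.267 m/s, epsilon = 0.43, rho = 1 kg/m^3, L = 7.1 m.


dp = 5.6 mm = 0.0056 m
Viscous term = 150*0.0465*0.267*(1-0.43)^2 / (0.0056^2*0.43^3) = 242674
Inertial term = 1.75*1*0.267^2*(1-0.43) / (0.0056*0.43^3) = 159.714
dP/L = 242674 + 159.714 = 242834 Pa/m
dP = 242834 * 7.1 / 1000 = 1724 kPa

1724 kPa


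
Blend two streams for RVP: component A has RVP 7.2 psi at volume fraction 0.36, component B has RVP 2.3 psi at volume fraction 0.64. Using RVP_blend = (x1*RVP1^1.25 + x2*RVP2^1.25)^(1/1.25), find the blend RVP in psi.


Chevron index: RVP_blend = (sum xi*RVPi^1.25)^(1/1.25)
RVP^1.25 terms: 0.36 * 7.2^1.25 + 0.64 * 2.3^1.25 = 6.05864
RVP_blend = 6.05864^(1/1.25) = 4.226

4.226 psi


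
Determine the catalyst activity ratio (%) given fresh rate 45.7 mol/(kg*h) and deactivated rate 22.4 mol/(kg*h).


Activity (%) = (rate_used / rate_fresh) * 100
rate_used = 22.4, rate_fresh = 45.7
= (22.4 / 45.7) * 100
= 0.4902 * 100 = 49.02

49.02 %


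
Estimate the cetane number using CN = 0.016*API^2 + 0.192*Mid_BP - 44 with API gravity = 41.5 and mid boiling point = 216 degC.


CN = 0.016 * 41.5^2 + 0.192 * 216 - 44
CN = 27.556 + 41.472 - 44 = 25.028

25.028


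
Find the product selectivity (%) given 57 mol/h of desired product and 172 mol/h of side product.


Selectivity = desired / (desired + undesired) * 100
Total products = 57 + 172 = 229 mol/h
S = 57 / 229 * 100
= 0.2489 * 100
= 24.89 %

24.89 %


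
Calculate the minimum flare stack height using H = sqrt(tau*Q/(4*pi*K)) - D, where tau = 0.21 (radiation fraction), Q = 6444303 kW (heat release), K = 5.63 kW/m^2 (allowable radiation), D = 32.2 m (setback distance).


tau*Q/(4*pi*K) = 0.21 * 6444303 / (4 * pi * 5.63) = 19128.3
sqrt(19128.3) = 138.305
H = 138.305 - 32.2 = 106.1

106.1 m


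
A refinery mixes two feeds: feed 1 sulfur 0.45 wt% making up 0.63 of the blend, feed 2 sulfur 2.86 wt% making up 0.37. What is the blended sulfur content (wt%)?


Linear sulfur blending: S_blend = x1*S1 + x2*S2
Contribution 1: 0.63 * 0.45 = 0.2835 wt%
Contribution 2: 0.37 * 2.86 = 1.0582 wt%
S_blend = 0.2835 + 1.0582 = 1.3417

1.3417 wt%


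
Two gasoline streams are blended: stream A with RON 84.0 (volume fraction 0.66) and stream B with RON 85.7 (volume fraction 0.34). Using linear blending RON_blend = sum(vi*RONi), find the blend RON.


Linear blending: RON_blend = sum(vi * RONi)
Contribution 1: 0.66 * 84.0 = 55.44
Contribution 2: 0.34 * 85.7 = 29.138
RON_blend = 55.44 + 29.138 = 84.578

84.578


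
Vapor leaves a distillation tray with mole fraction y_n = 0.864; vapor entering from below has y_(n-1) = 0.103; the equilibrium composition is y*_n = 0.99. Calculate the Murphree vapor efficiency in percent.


Murphree vapor efficiency: EMV = (y_n - y_(n-1)) / (y*_n - y_(n-1)) * 100
EMV = (0.864 - 0.103) / (0.99 - 0.103) * 100 = 0.761 / 0.887 * 100 = 85.79

85.79 %


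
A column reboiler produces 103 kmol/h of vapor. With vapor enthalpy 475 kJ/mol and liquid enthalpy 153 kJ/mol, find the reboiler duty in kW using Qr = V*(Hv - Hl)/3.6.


Qr = 103 * (475 - 153) / 3.6 = 103 * 322 / 3.6 = 9213

9213 kW


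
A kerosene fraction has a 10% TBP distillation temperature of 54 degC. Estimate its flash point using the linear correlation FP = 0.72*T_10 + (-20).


FP = 0.72 * 54 + (-20) = 18.88

18.88 degC


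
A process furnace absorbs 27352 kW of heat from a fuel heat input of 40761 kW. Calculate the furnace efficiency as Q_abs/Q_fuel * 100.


Furnace efficiency = Q_absorbed / Q_fuel * 100
= 27352 / 40761 * 100 = 67.10

67.10 %


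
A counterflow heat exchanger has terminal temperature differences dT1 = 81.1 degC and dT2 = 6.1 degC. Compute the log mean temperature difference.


LMTD = (dT1 - dT2) / ln(dT1/dT2)
= (81.1 - 6.1) / ln(81.1 / 6.1) = 75 / 2.58739 = 28.99

28.99 degC


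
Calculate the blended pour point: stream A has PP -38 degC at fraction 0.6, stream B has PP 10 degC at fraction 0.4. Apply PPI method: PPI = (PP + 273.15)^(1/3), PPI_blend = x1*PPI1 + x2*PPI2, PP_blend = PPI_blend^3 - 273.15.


PPI_1 = (-38 + 273.15)^(1/3) = 6.172318
PPI_2 = (10 + 273.15)^(1/3) = 6.566574
PPI_blend = 0.6 * 6.172318 + 0.4 * 6.566574 = 6.33002
PP_blend = 6.33002^3 - 273.15 = 253.6385 - 273.15 = -19.51

-19.51 degC


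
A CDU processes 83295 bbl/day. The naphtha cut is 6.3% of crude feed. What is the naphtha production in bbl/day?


Crude throughput = 83295 bbl/day
Fraction yield = 6.3%
yield = throughput * fraction / 100
yield = 83295 * 6.3 / 100 = 5247.585

5247.585 bbl/day


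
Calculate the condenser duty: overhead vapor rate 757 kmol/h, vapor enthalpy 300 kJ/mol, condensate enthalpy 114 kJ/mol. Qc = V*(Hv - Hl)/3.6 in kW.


Qc = 757 * (300 - 114) / 3.6 = 757 * 186 / 3.6 = 39110

39110 kW


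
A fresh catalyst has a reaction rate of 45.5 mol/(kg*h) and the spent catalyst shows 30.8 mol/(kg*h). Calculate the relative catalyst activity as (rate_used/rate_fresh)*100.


Activity (%) = (rate_used / rate_fresh) * 100
rate_used = 30.8, rate_fresh = 45.5
= (30.8 / 45.5) * 100
= 0.6769 * 100 = 67.69

67.69 %


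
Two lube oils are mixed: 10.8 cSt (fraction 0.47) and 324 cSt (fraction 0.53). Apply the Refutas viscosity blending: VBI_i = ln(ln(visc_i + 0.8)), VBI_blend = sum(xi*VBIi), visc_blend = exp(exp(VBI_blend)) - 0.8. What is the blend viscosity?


Refutas method: VBN_i = 14.534*ln(ln(visc_i + 0.8)) + 10.975, blended linearly by mass fraction; since VBN is linear in VBI_i = ln(ln(visc_i + 0.8)) and the fractions sum to 1, blend VBI directly: visc = exp(exp(VBI_blend)) - 0.8
VBI_1 = ln(ln(10.8 + 0.8)) = 0.896498
VBI_2 = ln(ln(324 + 0.8)) = 1.75496
VBI_blend = 0.47 * 0.896498 + 0.53 * 1.75496 = 1.35148
visc_blend = exp(exp(1.35148)) - 0.8 = 46.81

46.81 cSt


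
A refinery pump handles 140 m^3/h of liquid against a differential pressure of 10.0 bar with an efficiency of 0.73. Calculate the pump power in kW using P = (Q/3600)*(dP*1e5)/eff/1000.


Q = 140 / 3600 = 0.0388889 m^3/s
P = 0.0388889 * (10.0 * 1e5) / 0.73 / 1000 = 53.27

53.27 kW


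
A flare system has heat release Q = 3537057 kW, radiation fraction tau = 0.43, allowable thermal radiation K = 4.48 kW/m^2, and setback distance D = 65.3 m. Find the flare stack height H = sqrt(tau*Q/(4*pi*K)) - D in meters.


tau*Q/(4*pi*K) = 0.43 * 3537057 / (4 * pi * 4.48) = 27016.1
sqrt(27016.1) = 164.366
H = 164.366 - 65.3 = 99.07

99.07 m


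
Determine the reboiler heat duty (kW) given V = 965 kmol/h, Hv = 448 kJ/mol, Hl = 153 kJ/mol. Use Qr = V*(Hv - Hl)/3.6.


Qr = 965 * (448 - 153) / 3.6 = 965 * 295 / 3.6 = 79080

79080 kW


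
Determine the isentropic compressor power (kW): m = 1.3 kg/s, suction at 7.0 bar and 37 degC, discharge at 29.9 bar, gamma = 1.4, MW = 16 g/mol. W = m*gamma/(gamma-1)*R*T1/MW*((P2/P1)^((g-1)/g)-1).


Isentropic work: W = m*(gamma/(gamma-1))*(R*T1/MW)*((P2/P1)^((gamma-1)/gamma) - 1)
T1 = 37 + 273.15 = 310.15 K
Pressure ratio = 29.9 / 7.0 = 4.27143
Exponent = (1.4 - 1)/1.4 = 0.285714
(P2/P1)^exp - 1 = 4.27143^0.285714 - 1 = 0.514132
W = 1.3 * 1.4 / 0.4 * 8.314 * 310.15 / 16 * 0.514132 = 377.0

377.0 kW


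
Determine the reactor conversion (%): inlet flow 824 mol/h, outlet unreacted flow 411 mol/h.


X = (F_in - F_out) / F_in * 100
Moles reacted = 824 - 411 = 413
X = 413 / 824 * 100
= 0.5012 * 100
= 50.12 %

50.12 %


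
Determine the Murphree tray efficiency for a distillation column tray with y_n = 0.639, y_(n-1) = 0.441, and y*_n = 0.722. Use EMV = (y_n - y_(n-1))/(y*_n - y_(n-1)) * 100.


Murphree vapor efficiency: EMV = (y_n - y_(n-1)) / (y*_n - y_(n-1)) * 100
EMV = (0.639 - 0.441) / (0.722 - 0.441) * 100 = 0.198 / 0.281 * 100 = 70.46

70.46 %


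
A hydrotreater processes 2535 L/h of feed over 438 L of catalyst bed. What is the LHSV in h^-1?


LHSV = volumetric feed rate / catalyst volume
= 2535 L/h / 438 L
= 5.788 h^-1

5.788 h^-1


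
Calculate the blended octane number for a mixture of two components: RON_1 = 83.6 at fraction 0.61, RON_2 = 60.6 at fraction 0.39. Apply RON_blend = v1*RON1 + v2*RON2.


Linear blending: RON_blend = sum(vi * RONi)
Contribution 1: 0.61 * 83.6 = 50.996
Contribution 2: 0.39 * 60.6 = 23.634
RON_blend = 50.996 + 23.634 = 74.63

74.63


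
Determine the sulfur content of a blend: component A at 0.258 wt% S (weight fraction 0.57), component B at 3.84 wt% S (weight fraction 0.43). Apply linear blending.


Linear sulfur blending: S_blend = x1*S1 + x2*S2
Contribution 1: 0.57 * 0.258 = 0.14706 wt%
Contribution 2: 0.43 * 3.84 = 1.6512 wt%
S_blend = 0.14706 + 1.6512 = 1.79826

1.79826 wt%


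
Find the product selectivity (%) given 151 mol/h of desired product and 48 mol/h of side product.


Selectivity = desired / (desired + undesired) * 100
Total products = 151 + 48 = 199 mol/h
S = 151 / 199 * 100
= 0.7588 * 100
= 75.88 %

75.88 %


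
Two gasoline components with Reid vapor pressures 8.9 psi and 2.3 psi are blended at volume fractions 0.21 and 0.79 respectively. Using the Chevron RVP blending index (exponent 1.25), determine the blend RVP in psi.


Chevron index: RVP_blend = (sum xi*RVPi^1.25)^(1/1.25)
RVP^1.25 terms: 0.21 * 8.9^1.25 + 0.79 * 2.3^1.25 = 5.4658
RVP_blend = 5.4658^(1/1.25) = 3.892

3.892 psi


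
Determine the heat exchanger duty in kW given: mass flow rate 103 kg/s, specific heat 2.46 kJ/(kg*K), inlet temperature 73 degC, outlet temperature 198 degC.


Q = m_dot * cp * delta_T
delta_T = 198 - 73 = 125 K
Q = 103 * 2.46 * 125
= 253.38 * 125
= 31672.5 kW

31672.5 kW


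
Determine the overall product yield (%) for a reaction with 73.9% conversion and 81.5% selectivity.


Overall yield = conversion (%) * selectivity (%) / 100
Conversion = 73.9%, Selectivity = 81.5%
Y = 73.9 * 81.5 / 100
= 60.2285 %

60.2285 %


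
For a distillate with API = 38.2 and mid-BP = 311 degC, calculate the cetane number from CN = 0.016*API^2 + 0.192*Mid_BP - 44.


CN = 0.016 * 38.2^2 + 0.192 * 311 - 44
CN = 23.34784 + 59.712 - 44 = 39.05984

39.05984


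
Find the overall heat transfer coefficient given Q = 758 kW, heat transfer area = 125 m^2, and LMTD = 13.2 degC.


From Q = U*A*LMTD, U = Q / (A * LMTD)
U = 758 / (125 * 13.2) = 758 / 1650 = 0.4594

0.4594 kW/(m^2*K)


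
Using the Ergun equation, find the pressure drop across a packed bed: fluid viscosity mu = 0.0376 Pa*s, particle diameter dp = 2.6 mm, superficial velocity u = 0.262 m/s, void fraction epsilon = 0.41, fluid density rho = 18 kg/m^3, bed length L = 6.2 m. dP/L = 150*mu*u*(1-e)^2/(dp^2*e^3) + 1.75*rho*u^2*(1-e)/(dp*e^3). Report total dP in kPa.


dp = 2.6 mm = 0.0026 m
Viscous term = 150*0.0376*0.262*(1-0.41)^2 / (0.0026^2*0.41^3) = 1104040
Inertial term = 1.75*18*0.262^2*(1-0.41) / (0.0026*0.41^3) = 7119.35
dP/L = 1104040 + 7119.35 = 1111160 Pa/m
dP = 1111160 * 6.2 / 1000 = 6889 kPa

6889 kPa


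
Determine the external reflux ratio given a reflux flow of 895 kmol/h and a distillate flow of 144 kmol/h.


Reflux ratio definition: R = L / D (liquid returned / distillate withdrawn)
L = 895 kmol/h, D = 144 kmol/h
R = 895 / 144 = 6.215

6.215


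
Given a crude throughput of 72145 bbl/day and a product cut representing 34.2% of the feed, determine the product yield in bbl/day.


Crude throughput = 72145 bbl/day
Fraction yield = 34.2%
yield = throughput * fraction / 100
yield = 72145 * 34.2 / 100 = 24673.59

24673.59 bbl/day


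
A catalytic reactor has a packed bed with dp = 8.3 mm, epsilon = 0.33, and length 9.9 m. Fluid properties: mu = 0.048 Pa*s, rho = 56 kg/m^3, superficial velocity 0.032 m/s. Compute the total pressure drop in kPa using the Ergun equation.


dp = 8.3 mm = 0.0083 m
Viscous term = 150*0.048*0.032*(1-0.33)^2 / (0.0083^2*0.33^3) = 41776.7
Inertial term = 1.75*56*0.032^2*(1-0.33) / (0.0083*0.33^3) = 225.414
dP/L = 41776.7 + 225.414 = 42002.1 Pa/m
dP = 42002.1 * 9.9 / 1000 = 415.8 kPa

415.8 kPa


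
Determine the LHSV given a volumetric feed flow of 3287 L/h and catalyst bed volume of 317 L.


LHSV = volumetric feed rate / catalyst volume
= 3287 L/h / 317 L
= 10.37 h^-1

10.37 h^-1


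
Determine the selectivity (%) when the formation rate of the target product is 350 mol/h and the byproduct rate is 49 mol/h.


Selectivity = desired / (desired + undesired) * 100
Total products = 350 + 49 = 399 mol/h
S = 350 / 399 * 100
= 0.8772 * 100
= 87.72 %

87.72 %


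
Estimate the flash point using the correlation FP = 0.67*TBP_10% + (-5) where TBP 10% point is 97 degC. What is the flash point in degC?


FP = 0.67 * 97 + (-5) = 59.99

59.99 degC


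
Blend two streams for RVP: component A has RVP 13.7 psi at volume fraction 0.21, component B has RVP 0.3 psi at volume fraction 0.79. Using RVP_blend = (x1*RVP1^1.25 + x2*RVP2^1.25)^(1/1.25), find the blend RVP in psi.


Chevron index: RVP_blend = (sum xi*RVPi^1.25)^(1/1.25)
RVP^1.25 terms: 0.21 * 13.7^1.25 + 0.79 * 0.3^1.25 = 5.71043
RVP_blend = 5.71043^(1/1.25) = 4.030

4.030 psi


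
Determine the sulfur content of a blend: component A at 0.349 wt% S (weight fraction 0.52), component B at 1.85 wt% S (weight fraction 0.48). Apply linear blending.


Linear sulfur blending: S_blend = x1*S1 + x2*S2
Contribution 1: 0.52 * 0.349 = 0.18148 wt%
Contribution 2: 0.48 * 1.85 = 0.888 wt%
S_blend = 0.18148 + 0.888 = 1.06948

1.06948 wt%


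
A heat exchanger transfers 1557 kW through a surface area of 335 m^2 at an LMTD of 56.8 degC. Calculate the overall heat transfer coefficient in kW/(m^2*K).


From Q = U*A*LMTD, U = Q / (A * LMTD)
U = 1557 / (335 * 56.8) = 1557 / 19028 = 0.08183

0.08183 kW/(m^2*K)


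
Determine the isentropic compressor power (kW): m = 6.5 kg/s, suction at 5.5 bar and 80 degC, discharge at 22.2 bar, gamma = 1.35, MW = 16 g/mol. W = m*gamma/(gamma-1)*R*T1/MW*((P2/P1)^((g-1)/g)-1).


Isentropic work: W = m*(gamma/(gamma-1))*(R*T1/MW)*((P2/P1)^((gamma-1)/gamma) - 1)
T1 = 80 + 273.15 = 353.15 K
Pressure ratio = 22.2 / 5.5 = 4.03636
Exponent = (1.35 - 1)/1.35 = 0.259259
(P2/P1)^exp - 1 = 4.03636^0.259259 - 1 = 0.435848
W = 6.5 * 1.35 / 0.35 * 8.314 * 353.15 / 16 * 0.435848 = 2005

2005 kW


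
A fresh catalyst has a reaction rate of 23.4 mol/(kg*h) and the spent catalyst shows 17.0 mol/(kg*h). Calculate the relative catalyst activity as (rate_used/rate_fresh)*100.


Activity (%) = (rate_used / rate_fresh) * 100
rate_used = 17.0, rate_fresh = 23.4
= (17.0 / 23.4) * 100
= 0.7265 * 100 = 72.65

72.65 %


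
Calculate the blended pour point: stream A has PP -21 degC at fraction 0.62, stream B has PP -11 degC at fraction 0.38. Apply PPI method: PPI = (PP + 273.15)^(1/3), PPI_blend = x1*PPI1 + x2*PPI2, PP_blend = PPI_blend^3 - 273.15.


PPI_1 = (-21 + 273.15)^(1/3) = 6.317613
PPI_2 = (-11 + 273.15)^(1/3) = 6.400049
PPI_blend = 0.62 * 6.317613 + 0.38 * 6.400049 = 6.348939
PP_blend = 6.348939^3 - 273.15 = 255.9195 - 273.15 = -17.23

-17.23 degC


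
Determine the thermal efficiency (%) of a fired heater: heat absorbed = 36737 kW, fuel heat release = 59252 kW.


Furnace efficiency = Q_absorbed / Q_fuel * 100
= 36737 / 59252 * 100 = 62.00

62.00 %


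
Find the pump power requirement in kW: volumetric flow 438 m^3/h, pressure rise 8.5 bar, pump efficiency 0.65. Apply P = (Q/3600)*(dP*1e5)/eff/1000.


Q = 438 / 3600 = 0.121667 m^3/s
P = 0.121667 * (8.5 * 1e5) / 0.65 / 1000 = 159.1

159.1 kW


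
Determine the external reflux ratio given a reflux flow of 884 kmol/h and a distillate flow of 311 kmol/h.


Reflux ratio definition: R = L / D (liquid returned / distillate withdrawn)
L = 884 kmol/h, D = 311 kmol/h
R = 884 / 311 = 2.842

2.842


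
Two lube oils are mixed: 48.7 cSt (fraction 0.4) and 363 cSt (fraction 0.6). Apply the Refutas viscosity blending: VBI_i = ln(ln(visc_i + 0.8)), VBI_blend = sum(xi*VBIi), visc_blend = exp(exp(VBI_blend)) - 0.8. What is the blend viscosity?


Refutas method: VBN_i = 14.534*ln(ln(visc_i + 0.8)) + 10.975, blended linearly by mass fraction; since VBN is linear in VBI_i = ln(ln(visc_i + 0.8)) and the fractions sum to 1, blend VBI directly: visc = exp(exp(VBI_blend)) - 0.8
VBI_1 = ln(ln(48.7 + 0.8)) = 1.36148
VBI_2 = ln(ln(363 + 0.8)) = 1.77438
VBI_blend = 0.4 * 1.36148 + 0.6 * 1.77438 = 1.60922
visc_blend = exp(exp(1.60922)) - 0.8 = 147.5

147.5 cSt


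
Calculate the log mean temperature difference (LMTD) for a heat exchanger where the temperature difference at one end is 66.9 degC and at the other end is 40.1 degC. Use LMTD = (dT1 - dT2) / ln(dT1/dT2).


LMTD = (dT1 - dT2) / ln(dT1/dT2)
= (66.9 - 40.1) / ln(66.9 / 40.1) = 26.8 / 0.511823 = 52.36

52.36 degC


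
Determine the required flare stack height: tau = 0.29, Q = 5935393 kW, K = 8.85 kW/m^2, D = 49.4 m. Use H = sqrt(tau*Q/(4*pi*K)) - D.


tau*Q/(4*pi*K) = 0.29 * 5935393 / (4 * pi * 8.85) = 15477.3
sqrt(15477.3) = 124.408
H = 124.408 - 49.4 = 75.01

75.01 m


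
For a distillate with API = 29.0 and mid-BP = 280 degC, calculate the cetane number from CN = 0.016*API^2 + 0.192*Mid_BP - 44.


CN = 0.016 * 29.0^2 + 0.192 * 280 - 44
CN = 13.456 + 53.76 - 44 = 23.216

23.216


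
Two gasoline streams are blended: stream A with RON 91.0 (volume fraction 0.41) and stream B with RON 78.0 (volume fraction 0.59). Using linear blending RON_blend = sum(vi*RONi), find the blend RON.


Linear blending: RON_blend = sum(vi * RONi)
Contribution 1: 0.41 * 91.0 = 37.31
Contribution 2: 0.59 * 78.0 = 46.02
RON_blend = 37.31 + 46.02 = 83.33

83.33


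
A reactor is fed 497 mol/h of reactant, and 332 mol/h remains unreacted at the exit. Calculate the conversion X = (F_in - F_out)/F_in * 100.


X = (F_in - F_out) / F_in * 100
Moles reacted = 497 - 332 = 165
X = 165 / 497 * 100
= 0.3320 * 100
= 33.20 %

33.20 %


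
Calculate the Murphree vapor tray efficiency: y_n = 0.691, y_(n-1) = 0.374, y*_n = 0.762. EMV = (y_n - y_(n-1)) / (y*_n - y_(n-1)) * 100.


Murphree vapor efficiency: EMV = (y_n - y_(n-1)) / (y*_n - y_(n-1)) * 100
EMV = (0.691 - 0.374) / (0.762 - 0.374) * 100 = 0.317 / 0.388 * 100 = 81.70

81.70 %
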